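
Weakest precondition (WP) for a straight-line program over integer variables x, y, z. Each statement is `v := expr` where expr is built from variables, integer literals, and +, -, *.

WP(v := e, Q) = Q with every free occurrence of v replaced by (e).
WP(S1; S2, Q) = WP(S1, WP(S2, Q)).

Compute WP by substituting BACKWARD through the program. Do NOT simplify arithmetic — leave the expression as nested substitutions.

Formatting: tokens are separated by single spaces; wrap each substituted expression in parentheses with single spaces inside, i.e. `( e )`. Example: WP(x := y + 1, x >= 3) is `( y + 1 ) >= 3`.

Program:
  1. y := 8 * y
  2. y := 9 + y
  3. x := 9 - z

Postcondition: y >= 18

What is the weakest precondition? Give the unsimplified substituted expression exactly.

post: y >= 18
stmt 3: x := 9 - z  -- replace 0 occurrence(s) of x with (9 - z)
  => y >= 18
stmt 2: y := 9 + y  -- replace 1 occurrence(s) of y with (9 + y)
  => ( 9 + y ) >= 18
stmt 1: y := 8 * y  -- replace 1 occurrence(s) of y with (8 * y)
  => ( 9 + ( 8 * y ) ) >= 18

Answer: ( 9 + ( 8 * y ) ) >= 18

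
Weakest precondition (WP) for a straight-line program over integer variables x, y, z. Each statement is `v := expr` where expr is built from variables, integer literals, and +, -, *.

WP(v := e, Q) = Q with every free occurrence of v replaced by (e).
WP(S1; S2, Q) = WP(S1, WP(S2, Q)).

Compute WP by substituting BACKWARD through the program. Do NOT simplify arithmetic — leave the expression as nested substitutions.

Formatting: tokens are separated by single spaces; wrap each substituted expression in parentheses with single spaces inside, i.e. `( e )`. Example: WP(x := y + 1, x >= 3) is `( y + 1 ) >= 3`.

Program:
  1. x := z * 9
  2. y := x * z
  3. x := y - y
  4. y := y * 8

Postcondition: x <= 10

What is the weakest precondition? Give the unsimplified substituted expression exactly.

post: x <= 10
stmt 4: y := y * 8  -- replace 0 occurrence(s) of y with (y * 8)
  => x <= 10
stmt 3: x := y - y  -- replace 1 occurrence(s) of x with (y - y)
  => ( y - y ) <= 10
stmt 2: y := x * z  -- replace 2 occurrence(s) of y with (x * z)
  => ( ( x * z ) - ( x * z ) ) <= 10
stmt 1: x := z * 9  -- replace 2 occurrence(s) of x with (z * 9)
  => ( ( ( z * 9 ) * z ) - ( ( z * 9 ) * z ) ) <= 10

Answer: ( ( ( z * 9 ) * z ) - ( ( z * 9 ) * z ) ) <= 10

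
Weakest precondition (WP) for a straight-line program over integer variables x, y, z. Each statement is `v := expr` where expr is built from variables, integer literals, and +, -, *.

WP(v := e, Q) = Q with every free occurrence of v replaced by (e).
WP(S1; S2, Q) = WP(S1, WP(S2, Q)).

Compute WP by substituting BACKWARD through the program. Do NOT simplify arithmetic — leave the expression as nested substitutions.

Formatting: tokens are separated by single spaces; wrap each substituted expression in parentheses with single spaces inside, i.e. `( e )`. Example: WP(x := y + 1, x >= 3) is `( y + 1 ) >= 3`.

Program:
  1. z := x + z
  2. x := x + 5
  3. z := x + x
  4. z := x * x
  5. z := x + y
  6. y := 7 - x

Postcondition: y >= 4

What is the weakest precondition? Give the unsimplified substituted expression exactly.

post: y >= 4
stmt 6: y := 7 - x  -- replace 1 occurrence(s) of y with (7 - x)
  => ( 7 - x ) >= 4
stmt 5: z := x + y  -- replace 0 occurrence(s) of z with (x + y)
  => ( 7 - x ) >= 4
stmt 4: z := x * x  -- replace 0 occurrence(s) of z with (x * x)
  => ( 7 - x ) >= 4
stmt 3: z := x + x  -- replace 0 occurrence(s) of z with (x + x)
  => ( 7 - x ) >= 4
stmt 2: x := x + 5  -- replace 1 occurrence(s) of x with (x + 5)
  => ( 7 - ( x + 5 ) ) >= 4
stmt 1: z := x + z  -- replace 0 occurrence(s) of z with (x + z)
  => ( 7 - ( x + 5 ) ) >= 4

Answer: ( 7 - ( x + 5 ) ) >= 4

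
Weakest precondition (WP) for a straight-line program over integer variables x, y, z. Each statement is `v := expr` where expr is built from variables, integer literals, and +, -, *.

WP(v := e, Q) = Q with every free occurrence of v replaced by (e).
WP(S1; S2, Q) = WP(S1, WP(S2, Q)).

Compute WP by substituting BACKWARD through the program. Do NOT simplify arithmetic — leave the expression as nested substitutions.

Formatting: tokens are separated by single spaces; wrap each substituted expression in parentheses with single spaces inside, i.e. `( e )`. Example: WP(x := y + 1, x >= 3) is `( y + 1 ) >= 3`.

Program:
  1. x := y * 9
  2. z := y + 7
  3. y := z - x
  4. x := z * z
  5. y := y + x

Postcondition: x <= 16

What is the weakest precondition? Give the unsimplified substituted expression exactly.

post: x <= 16
stmt 5: y := y + x  -- replace 0 occurrence(s) of y with (y + x)
  => x <= 16
stmt 4: x := z * z  -- replace 1 occurrence(s) of x with (z * z)
  => ( z * z ) <= 16
stmt 3: y := z - x  -- replace 0 occurrence(s) of y with (z - x)
  => ( z * z ) <= 16
stmt 2: z := y + 7  -- replace 2 occurrence(s) of z with (y + 7)
  => ( ( y + 7 ) * ( y + 7 ) ) <= 16
stmt 1: x := y * 9  -- replace 0 occurrence(s) of x with (y * 9)
  => ( ( y + 7 ) * ( y + 7 ) ) <= 16

Answer: ( ( y + 7 ) * ( y + 7 ) ) <= 16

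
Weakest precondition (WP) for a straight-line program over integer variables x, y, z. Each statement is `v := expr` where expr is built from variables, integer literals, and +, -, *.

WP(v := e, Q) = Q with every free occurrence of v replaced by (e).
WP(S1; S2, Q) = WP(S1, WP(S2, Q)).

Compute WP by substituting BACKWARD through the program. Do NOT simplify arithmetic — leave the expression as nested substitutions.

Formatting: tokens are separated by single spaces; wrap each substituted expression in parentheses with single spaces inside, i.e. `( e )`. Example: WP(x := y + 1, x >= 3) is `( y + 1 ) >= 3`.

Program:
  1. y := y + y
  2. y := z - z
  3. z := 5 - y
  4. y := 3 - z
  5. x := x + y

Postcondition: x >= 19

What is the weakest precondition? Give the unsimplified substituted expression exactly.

post: x >= 19
stmt 5: x := x + y  -- replace 1 occurrence(s) of x with (x + y)
  => ( x + y ) >= 19
stmt 4: y := 3 - z  -- replace 1 occurrence(s) of y with (3 - z)
  => ( x + ( 3 - z ) ) >= 19
stmt 3: z := 5 - y  -- replace 1 occurrence(s) of z with (5 - y)
  => ( x + ( 3 - ( 5 - y ) ) ) >= 19
stmt 2: y := z - z  -- replace 1 occurrence(s) of y with (z - z)
  => ( x + ( 3 - ( 5 - ( z - z ) ) ) ) >= 19
stmt 1: y := y + y  -- replace 0 occurrence(s) of y with (y + y)
  => ( x + ( 3 - ( 5 - ( z - z ) ) ) ) >= 19

Answer: ( x + ( 3 - ( 5 - ( z - z ) ) ) ) >= 19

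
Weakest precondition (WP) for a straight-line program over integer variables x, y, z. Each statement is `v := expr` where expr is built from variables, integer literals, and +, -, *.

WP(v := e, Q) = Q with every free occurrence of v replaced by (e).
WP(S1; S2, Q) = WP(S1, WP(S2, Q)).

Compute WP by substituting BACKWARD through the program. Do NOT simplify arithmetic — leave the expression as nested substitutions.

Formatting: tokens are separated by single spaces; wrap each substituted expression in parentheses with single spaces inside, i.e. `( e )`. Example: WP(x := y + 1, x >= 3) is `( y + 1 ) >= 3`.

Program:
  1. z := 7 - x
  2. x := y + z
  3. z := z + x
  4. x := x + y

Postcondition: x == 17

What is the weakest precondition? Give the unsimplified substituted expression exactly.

post: x == 17
stmt 4: x := x + y  -- replace 1 occurrence(s) of x with (x + y)
  => ( x + y ) == 17
stmt 3: z := z + x  -- replace 0 occurrence(s) of z with (z + x)
  => ( x + y ) == 17
stmt 2: x := y + z  -- replace 1 occurrence(s) of x with (y + z)
  => ( ( y + z ) + y ) == 17
stmt 1: z := 7 - x  -- replace 1 occurrence(s) of z with (7 - x)
  => ( ( y + ( 7 - x ) ) + y ) == 17

Answer: ( ( y + ( 7 - x ) ) + y ) == 17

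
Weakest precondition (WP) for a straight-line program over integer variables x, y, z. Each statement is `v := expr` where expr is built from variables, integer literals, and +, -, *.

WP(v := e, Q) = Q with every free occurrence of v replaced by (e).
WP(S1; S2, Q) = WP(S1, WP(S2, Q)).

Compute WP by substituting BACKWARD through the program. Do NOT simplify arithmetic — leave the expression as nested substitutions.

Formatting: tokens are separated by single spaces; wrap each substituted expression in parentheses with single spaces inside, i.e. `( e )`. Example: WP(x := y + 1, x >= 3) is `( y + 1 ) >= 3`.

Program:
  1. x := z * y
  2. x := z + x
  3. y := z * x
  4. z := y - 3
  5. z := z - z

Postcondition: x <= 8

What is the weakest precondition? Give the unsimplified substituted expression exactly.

post: x <= 8
stmt 5: z := z - z  -- replace 0 occurrence(s) of z with (z - z)
  => x <= 8
stmt 4: z := y - 3  -- replace 0 occurrence(s) of z with (y - 3)
  => x <= 8
stmt 3: y := z * x  -- replace 0 occurrence(s) of y with (z * x)
  => x <= 8
stmt 2: x := z + x  -- replace 1 occurrence(s) of x with (z + x)
  => ( z + x ) <= 8
stmt 1: x := z * y  -- replace 1 occurrence(s) of x with (z * y)
  => ( z + ( z * y ) ) <= 8

Answer: ( z + ( z * y ) ) <= 8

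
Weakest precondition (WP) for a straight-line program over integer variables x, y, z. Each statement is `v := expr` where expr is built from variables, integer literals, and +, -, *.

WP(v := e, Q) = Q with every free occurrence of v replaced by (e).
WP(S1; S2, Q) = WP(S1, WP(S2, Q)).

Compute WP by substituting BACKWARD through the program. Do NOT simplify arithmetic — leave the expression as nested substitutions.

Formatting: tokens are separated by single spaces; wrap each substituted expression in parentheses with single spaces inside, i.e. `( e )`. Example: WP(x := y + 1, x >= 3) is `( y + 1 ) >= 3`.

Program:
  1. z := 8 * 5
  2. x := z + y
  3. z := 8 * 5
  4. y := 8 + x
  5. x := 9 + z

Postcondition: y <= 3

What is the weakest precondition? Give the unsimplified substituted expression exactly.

post: y <= 3
stmt 5: x := 9 + z  -- replace 0 occurrence(s) of x with (9 + z)
  => y <= 3
stmt 4: y := 8 + x  -- replace 1 occurrence(s) of y with (8 + x)
  => ( 8 + x ) <= 3
stmt 3: z := 8 * 5  -- replace 0 occurrence(s) of z with (8 * 5)
  => ( 8 + x ) <= 3
stmt 2: x := z + y  -- replace 1 occurrence(s) of x with (z + y)
  => ( 8 + ( z + y ) ) <= 3
stmt 1: z := 8 * 5  -- replace 1 occurrence(s) of z with (8 * 5)
  => ( 8 + ( ( 8 * 5 ) + y ) ) <= 3

Answer: ( 8 + ( ( 8 * 5 ) + y ) ) <= 3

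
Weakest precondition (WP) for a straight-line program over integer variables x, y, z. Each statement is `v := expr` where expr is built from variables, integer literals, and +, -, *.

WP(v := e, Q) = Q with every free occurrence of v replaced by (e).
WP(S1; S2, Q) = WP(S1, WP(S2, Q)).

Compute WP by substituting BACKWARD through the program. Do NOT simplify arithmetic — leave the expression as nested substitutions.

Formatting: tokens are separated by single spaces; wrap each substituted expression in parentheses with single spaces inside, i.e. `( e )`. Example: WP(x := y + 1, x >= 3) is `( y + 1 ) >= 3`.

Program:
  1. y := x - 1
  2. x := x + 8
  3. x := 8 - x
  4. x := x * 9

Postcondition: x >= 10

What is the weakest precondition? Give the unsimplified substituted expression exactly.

post: x >= 10
stmt 4: x := x * 9  -- replace 1 occurrence(s) of x with (x * 9)
  => ( x * 9 ) >= 10
stmt 3: x := 8 - x  -- replace 1 occurrence(s) of x with (8 - x)
  => ( ( 8 - x ) * 9 ) >= 10
stmt 2: x := x + 8  -- replace 1 occurrence(s) of x with (x + 8)
  => ( ( 8 - ( x + 8 ) ) * 9 ) >= 10
stmt 1: y := x - 1  -- replace 0 occurrence(s) of y with (x - 1)
  => ( ( 8 - ( x + 8 ) ) * 9 ) >= 10

Answer: ( ( 8 - ( x + 8 ) ) * 9 ) >= 10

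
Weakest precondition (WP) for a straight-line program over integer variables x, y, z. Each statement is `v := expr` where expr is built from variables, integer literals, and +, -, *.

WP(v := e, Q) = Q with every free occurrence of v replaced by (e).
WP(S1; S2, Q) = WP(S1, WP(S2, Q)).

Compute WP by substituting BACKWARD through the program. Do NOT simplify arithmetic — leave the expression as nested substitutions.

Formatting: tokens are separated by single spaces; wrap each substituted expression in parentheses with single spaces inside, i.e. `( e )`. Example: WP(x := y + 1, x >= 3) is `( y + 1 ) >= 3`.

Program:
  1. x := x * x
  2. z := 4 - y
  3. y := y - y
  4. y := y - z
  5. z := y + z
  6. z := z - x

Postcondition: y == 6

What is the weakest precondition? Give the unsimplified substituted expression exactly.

post: y == 6
stmt 6: z := z - x  -- replace 0 occurrence(s) of z with (z - x)
  => y == 6
stmt 5: z := y + z  -- replace 0 occurrence(s) of z with (y + z)
  => y == 6
stmt 4: y := y - z  -- replace 1 occurrence(s) of y with (y - z)
  => ( y - z ) == 6
stmt 3: y := y - y  -- replace 1 occurrence(s) of y with (y - y)
  => ( ( y - y ) - z ) == 6
stmt 2: z := 4 - y  -- replace 1 occurrence(s) of z with (4 - y)
  => ( ( y - y ) - ( 4 - y ) ) == 6
stmt 1: x := x * x  -- replace 0 occurrence(s) of x with (x * x)
  => ( ( y - y ) - ( 4 - y ) ) == 6

Answer: ( ( y - y ) - ( 4 - y ) ) == 6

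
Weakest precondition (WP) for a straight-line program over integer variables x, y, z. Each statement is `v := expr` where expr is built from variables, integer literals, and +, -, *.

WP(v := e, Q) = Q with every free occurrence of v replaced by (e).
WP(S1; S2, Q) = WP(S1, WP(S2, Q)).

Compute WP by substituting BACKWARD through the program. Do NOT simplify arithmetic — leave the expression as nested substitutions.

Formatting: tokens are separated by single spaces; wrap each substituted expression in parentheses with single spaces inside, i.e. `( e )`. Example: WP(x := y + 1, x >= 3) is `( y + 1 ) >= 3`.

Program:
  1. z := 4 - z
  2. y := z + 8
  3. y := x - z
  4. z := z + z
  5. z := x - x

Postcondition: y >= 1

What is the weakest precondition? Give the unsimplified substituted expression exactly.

Answer: ( x - ( 4 - z ) ) >= 1

Derivation:
post: y >= 1
stmt 5: z := x - x  -- replace 0 occurrence(s) of z with (x - x)
  => y >= 1
stmt 4: z := z + z  -- replace 0 occurrence(s) of z with (z + z)
  => y >= 1
stmt 3: y := x - z  -- replace 1 occurrence(s) of y with (x - z)
  => ( x - z ) >= 1
stmt 2: y := z + 8  -- replace 0 occurrence(s) of y with (z + 8)
  => ( x - z ) >= 1
stmt 1: z := 4 - z  -- replace 1 occurrence(s) of z with (4 - z)
  => ( x - ( 4 - z ) ) >= 1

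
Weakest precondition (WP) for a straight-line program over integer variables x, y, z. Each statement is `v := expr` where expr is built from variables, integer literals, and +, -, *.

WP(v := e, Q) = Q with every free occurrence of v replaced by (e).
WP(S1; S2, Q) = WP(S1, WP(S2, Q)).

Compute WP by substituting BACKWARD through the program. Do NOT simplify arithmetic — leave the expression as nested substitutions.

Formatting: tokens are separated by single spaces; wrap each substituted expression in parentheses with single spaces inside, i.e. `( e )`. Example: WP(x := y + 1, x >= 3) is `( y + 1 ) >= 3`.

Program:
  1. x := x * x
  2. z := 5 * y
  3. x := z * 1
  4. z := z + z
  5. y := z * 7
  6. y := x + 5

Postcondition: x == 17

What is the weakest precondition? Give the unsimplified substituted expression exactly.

Answer: ( ( 5 * y ) * 1 ) == 17

Derivation:
post: x == 17
stmt 6: y := x + 5  -- replace 0 occurrence(s) of y with (x + 5)
  => x == 17
stmt 5: y := z * 7  -- replace 0 occurrence(s) of y with (z * 7)
  => x == 17
stmt 4: z := z + z  -- replace 0 occurrence(s) of z with (z + z)
  => x == 17
stmt 3: x := z * 1  -- replace 1 occurrence(s) of x with (z * 1)
  => ( z * 1 ) == 17
stmt 2: z := 5 * y  -- replace 1 occurrence(s) of z with (5 * y)
  => ( ( 5 * y ) * 1 ) == 17
stmt 1: x := x * x  -- replace 0 occurrence(s) of x with (x * x)
  => ( ( 5 * y ) * 1 ) == 17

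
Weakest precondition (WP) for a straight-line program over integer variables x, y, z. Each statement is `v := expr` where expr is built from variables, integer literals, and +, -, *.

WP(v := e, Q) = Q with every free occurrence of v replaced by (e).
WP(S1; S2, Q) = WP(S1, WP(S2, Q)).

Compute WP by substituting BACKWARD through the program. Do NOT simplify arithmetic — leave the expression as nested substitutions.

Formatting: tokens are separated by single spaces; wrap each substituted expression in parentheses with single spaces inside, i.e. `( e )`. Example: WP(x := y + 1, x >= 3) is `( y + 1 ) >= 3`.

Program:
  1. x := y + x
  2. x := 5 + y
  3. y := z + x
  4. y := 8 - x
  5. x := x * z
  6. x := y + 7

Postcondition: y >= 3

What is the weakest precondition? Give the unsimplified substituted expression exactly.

post: y >= 3
stmt 6: x := y + 7  -- replace 0 occurrence(s) of x with (y + 7)
  => y >= 3
stmt 5: x := x * z  -- replace 0 occurrence(s) of x with (x * z)
  => y >= 3
stmt 4: y := 8 - x  -- replace 1 occurrence(s) of y with (8 - x)
  => ( 8 - x ) >= 3
stmt 3: y := z + x  -- replace 0 occurrence(s) of y with (z + x)
  => ( 8 - x ) >= 3
stmt 2: x := 5 + y  -- replace 1 occurrence(s) of x with (5 + y)
  => ( 8 - ( 5 + y ) ) >= 3
stmt 1: x := y + x  -- replace 0 occurrence(s) of x with (y + x)
  => ( 8 - ( 5 + y ) ) >= 3

Answer: ( 8 - ( 5 + y ) ) >= 3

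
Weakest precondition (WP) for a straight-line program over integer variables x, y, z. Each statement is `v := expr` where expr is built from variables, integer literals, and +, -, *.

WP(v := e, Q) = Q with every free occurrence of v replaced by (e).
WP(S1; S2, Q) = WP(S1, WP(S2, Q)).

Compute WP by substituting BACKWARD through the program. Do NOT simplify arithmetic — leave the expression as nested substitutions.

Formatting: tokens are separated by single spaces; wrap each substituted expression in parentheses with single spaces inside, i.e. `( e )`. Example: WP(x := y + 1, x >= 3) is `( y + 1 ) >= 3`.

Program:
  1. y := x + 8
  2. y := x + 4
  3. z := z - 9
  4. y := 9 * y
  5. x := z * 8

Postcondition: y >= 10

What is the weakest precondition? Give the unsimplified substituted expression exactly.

post: y >= 10
stmt 5: x := z * 8  -- replace 0 occurrence(s) of x with (z * 8)
  => y >= 10
stmt 4: y := 9 * y  -- replace 1 occurrence(s) of y with (9 * y)
  => ( 9 * y ) >= 10
stmt 3: z := z - 9  -- replace 0 occurrence(s) of z with (z - 9)
  => ( 9 * y ) >= 10
stmt 2: y := x + 4  -- replace 1 occurrence(s) of y with (x + 4)
  => ( 9 * ( x + 4 ) ) >= 10
stmt 1: y := x + 8  -- replace 0 occurrence(s) of y with (x + 8)
  => ( 9 * ( x + 4 ) ) >= 10

Answer: ( 9 * ( x + 4 ) ) >= 10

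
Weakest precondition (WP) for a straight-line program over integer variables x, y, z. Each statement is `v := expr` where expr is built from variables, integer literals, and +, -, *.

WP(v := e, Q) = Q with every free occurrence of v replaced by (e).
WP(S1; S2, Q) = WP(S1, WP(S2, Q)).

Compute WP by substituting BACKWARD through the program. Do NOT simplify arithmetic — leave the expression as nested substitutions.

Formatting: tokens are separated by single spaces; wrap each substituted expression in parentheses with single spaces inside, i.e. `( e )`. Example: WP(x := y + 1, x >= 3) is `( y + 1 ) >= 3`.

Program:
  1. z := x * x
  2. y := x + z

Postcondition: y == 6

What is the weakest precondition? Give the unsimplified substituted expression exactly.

post: y == 6
stmt 2: y := x + z  -- replace 1 occurrence(s) of y with (x + z)
  => ( x + z ) == 6
stmt 1: z := x * x  -- replace 1 occurrence(s) of z with (x * x)
  => ( x + ( x * x ) ) == 6

Answer: ( x + ( x * x ) ) == 6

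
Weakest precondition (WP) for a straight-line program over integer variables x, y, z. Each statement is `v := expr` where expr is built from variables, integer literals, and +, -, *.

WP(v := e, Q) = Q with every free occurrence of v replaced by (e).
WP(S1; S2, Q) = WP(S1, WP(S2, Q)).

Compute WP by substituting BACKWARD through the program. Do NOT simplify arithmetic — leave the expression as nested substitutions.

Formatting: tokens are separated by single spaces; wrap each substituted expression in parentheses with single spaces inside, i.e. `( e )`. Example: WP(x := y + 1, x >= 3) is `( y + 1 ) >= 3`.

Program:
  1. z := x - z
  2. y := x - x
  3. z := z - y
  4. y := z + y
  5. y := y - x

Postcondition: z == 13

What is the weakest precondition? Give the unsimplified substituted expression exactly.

post: z == 13
stmt 5: y := y - x  -- replace 0 occurrence(s) of y with (y - x)
  => z == 13
stmt 4: y := z + y  -- replace 0 occurrence(s) of y with (z + y)
  => z == 13
stmt 3: z := z - y  -- replace 1 occurrence(s) of z with (z - y)
  => ( z - y ) == 13
stmt 2: y := x - x  -- replace 1 occurrence(s) of y with (x - x)
  => ( z - ( x - x ) ) == 13
stmt 1: z := x - z  -- replace 1 occurrence(s) of z with (x - z)
  => ( ( x - z ) - ( x - x ) ) == 13

Answer: ( ( x - z ) - ( x - x ) ) == 13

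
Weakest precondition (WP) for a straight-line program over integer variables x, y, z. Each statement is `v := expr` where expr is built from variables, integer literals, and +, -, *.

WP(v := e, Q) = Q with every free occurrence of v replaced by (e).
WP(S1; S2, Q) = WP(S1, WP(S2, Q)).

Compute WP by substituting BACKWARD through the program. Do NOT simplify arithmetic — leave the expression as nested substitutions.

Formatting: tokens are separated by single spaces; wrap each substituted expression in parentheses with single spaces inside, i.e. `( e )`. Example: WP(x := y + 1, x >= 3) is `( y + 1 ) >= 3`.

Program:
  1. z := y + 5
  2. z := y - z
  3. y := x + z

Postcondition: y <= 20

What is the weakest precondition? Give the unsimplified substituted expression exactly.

Answer: ( x + ( y - ( y + 5 ) ) ) <= 20

Derivation:
post: y <= 20
stmt 3: y := x + z  -- replace 1 occurrence(s) of y with (x + z)
  => ( x + z ) <= 20
stmt 2: z := y - z  -- replace 1 occurrence(s) of z with (y - z)
  => ( x + ( y - z ) ) <= 20
stmt 1: z := y + 5  -- replace 1 occurrence(s) of z with (y + 5)
  => ( x + ( y - ( y + 5 ) ) ) <= 20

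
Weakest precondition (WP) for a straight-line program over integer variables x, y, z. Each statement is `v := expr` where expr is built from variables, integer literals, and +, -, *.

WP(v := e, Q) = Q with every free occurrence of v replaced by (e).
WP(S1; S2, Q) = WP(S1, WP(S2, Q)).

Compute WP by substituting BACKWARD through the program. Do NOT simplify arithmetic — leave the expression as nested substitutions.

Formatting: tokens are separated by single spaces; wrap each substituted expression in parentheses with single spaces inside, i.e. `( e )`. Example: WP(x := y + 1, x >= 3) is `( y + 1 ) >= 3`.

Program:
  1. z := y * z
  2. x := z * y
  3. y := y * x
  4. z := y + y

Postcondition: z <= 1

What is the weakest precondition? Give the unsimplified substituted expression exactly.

Answer: ( ( y * ( ( y * z ) * y ) ) + ( y * ( ( y * z ) * y ) ) ) <= 1

Derivation:
post: z <= 1
stmt 4: z := y + y  -- replace 1 occurrence(s) of z with (y + y)
  => ( y + y ) <= 1
stmt 3: y := y * x  -- replace 2 occurrence(s) of y with (y * x)
  => ( ( y * x ) + ( y * x ) ) <= 1
stmt 2: x := z * y  -- replace 2 occurrence(s) of x with (z * y)
  => ( ( y * ( z * y ) ) + ( y * ( z * y ) ) ) <= 1
stmt 1: z := y * z  -- replace 2 occurrence(s) of z with (y * z)
  => ( ( y * ( ( y * z ) * y ) ) + ( y * ( ( y * z ) * y ) ) ) <= 1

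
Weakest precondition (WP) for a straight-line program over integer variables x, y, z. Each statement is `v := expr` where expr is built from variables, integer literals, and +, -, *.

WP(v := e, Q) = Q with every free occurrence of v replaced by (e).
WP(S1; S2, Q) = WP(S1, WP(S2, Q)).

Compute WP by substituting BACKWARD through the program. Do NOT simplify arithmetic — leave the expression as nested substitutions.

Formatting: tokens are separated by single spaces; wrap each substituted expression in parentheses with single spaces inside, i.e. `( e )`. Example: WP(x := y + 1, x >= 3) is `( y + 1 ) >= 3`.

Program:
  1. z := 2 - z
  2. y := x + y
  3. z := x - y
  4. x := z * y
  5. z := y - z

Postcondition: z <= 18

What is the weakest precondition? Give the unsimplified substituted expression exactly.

Answer: ( ( x + y ) - ( x - ( x + y ) ) ) <= 18

Derivation:
post: z <= 18
stmt 5: z := y - z  -- replace 1 occurrence(s) of z with (y - z)
  => ( y - z ) <= 18
stmt 4: x := z * y  -- replace 0 occurrence(s) of x with (z * y)
  => ( y - z ) <= 18
stmt 3: z := x - y  -- replace 1 occurrence(s) of z with (x - y)
  => ( y - ( x - y ) ) <= 18
stmt 2: y := x + y  -- replace 2 occurrence(s) of y with (x + y)
  => ( ( x + y ) - ( x - ( x + y ) ) ) <= 18
stmt 1: z := 2 - z  -- replace 0 occurrence(s) of z with (2 - z)
  => ( ( x + y ) - ( x - ( x + y ) ) ) <= 18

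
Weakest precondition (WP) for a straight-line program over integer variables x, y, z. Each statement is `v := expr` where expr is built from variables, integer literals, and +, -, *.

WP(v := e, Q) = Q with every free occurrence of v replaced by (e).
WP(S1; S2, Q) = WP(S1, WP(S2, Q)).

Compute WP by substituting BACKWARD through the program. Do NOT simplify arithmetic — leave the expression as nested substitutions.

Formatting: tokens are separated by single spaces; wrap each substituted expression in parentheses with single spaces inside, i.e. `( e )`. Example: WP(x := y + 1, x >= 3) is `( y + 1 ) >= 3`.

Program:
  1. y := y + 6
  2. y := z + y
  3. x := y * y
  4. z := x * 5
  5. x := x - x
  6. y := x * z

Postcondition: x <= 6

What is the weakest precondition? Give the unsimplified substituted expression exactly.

Answer: ( ( ( z + ( y + 6 ) ) * ( z + ( y + 6 ) ) ) - ( ( z + ( y + 6 ) ) * ( z + ( y + 6 ) ) ) ) <= 6

Derivation:
post: x <= 6
stmt 6: y := x * z  -- replace 0 occurrence(s) of y with (x * z)
  => x <= 6
stmt 5: x := x - x  -- replace 1 occurrence(s) of x with (x - x)
  => ( x - x ) <= 6
stmt 4: z := x * 5  -- replace 0 occurrence(s) of z with (x * 5)
  => ( x - x ) <= 6
stmt 3: x := y * y  -- replace 2 occurrence(s) of x with (y * y)
  => ( ( y * y ) - ( y * y ) ) <= 6
stmt 2: y := z + y  -- replace 4 occurrence(s) of y with (z + y)
  => ( ( ( z + y ) * ( z + y ) ) - ( ( z + y ) * ( z + y ) ) ) <= 6
stmt 1: y := y + 6  -- replace 4 occurrence(s) of y with (y + 6)
  => ( ( ( z + ( y + 6 ) ) * ( z + ( y + 6 ) ) ) - ( ( z + ( y + 6 ) ) * ( z + ( y + 6 ) ) ) ) <= 6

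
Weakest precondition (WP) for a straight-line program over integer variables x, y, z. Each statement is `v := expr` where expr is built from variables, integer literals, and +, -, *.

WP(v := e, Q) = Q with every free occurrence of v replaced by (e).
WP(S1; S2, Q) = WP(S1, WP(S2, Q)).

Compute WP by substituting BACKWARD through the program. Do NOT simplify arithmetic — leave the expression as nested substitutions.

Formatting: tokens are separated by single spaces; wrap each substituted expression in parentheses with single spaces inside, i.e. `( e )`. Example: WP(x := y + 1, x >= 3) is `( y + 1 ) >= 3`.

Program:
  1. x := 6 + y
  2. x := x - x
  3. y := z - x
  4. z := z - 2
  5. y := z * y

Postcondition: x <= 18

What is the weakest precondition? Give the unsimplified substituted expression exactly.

post: x <= 18
stmt 5: y := z * y  -- replace 0 occurrence(s) of y with (z * y)
  => x <= 18
stmt 4: z := z - 2  -- replace 0 occurrence(s) of z with (z - 2)
  => x <= 18
stmt 3: y := z - x  -- replace 0 occurrence(s) of y with (z - x)
  => x <= 18
stmt 2: x := x - x  -- replace 1 occurrence(s) of x with (x - x)
  => ( x - x ) <= 18
stmt 1: x := 6 + y  -- replace 2 occurrence(s) of x with (6 + y)
  => ( ( 6 + y ) - ( 6 + y ) ) <= 18

Answer: ( ( 6 + y ) - ( 6 + y ) ) <= 18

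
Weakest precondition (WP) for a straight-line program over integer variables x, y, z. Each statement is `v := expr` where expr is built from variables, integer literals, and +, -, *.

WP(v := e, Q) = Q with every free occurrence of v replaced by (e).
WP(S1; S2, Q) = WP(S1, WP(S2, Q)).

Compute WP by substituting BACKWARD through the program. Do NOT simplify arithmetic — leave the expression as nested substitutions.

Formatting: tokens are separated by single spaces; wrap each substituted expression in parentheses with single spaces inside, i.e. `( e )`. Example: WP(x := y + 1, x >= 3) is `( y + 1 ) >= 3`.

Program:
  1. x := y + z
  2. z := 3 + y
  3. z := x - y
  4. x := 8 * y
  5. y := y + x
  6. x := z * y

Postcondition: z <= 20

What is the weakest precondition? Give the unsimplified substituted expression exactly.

Answer: ( ( y + z ) - y ) <= 20

Derivation:
post: z <= 20
stmt 6: x := z * y  -- replace 0 occurrence(s) of x with (z * y)
  => z <= 20
stmt 5: y := y + x  -- replace 0 occurrence(s) of y with (y + x)
  => z <= 20
stmt 4: x := 8 * y  -- replace 0 occurrence(s) of x with (8 * y)
  => z <= 20
stmt 3: z := x - y  -- replace 1 occurrence(s) of z with (x - y)
  => ( x - y ) <= 20
stmt 2: z := 3 + y  -- replace 0 occurrence(s) of z with (3 + y)
  => ( x - y ) <= 20
stmt 1: x := y + z  -- replace 1 occurrence(s) of x with (y + z)
  => ( ( y + z ) - y ) <= 20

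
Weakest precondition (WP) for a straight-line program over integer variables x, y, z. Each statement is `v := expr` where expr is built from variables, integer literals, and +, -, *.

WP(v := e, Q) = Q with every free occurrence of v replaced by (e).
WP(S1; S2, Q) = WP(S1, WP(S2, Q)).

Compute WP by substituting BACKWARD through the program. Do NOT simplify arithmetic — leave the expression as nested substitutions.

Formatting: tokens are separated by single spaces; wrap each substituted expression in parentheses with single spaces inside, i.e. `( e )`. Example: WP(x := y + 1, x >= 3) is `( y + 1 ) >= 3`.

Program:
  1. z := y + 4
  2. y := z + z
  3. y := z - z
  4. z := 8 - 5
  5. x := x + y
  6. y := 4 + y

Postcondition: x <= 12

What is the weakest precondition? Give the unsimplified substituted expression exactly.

post: x <= 12
stmt 6: y := 4 + y  -- replace 0 occurrence(s) of y with (4 + y)
  => x <= 12
stmt 5: x := x + y  -- replace 1 occurrence(s) of x with (x + y)
  => ( x + y ) <= 12
stmt 4: z := 8 - 5  -- replace 0 occurrence(s) of z with (8 - 5)
  => ( x + y ) <= 12
stmt 3: y := z - z  -- replace 1 occurrence(s) of y with (z - z)
  => ( x + ( z - z ) ) <= 12
stmt 2: y := z + z  -- replace 0 occurrence(s) of y with (z + z)
  => ( x + ( z - z ) ) <= 12
stmt 1: z := y + 4  -- replace 2 occurrence(s) of z with (y + 4)
  => ( x + ( ( y + 4 ) - ( y + 4 ) ) ) <= 12

Answer: ( x + ( ( y + 4 ) - ( y + 4 ) ) ) <= 12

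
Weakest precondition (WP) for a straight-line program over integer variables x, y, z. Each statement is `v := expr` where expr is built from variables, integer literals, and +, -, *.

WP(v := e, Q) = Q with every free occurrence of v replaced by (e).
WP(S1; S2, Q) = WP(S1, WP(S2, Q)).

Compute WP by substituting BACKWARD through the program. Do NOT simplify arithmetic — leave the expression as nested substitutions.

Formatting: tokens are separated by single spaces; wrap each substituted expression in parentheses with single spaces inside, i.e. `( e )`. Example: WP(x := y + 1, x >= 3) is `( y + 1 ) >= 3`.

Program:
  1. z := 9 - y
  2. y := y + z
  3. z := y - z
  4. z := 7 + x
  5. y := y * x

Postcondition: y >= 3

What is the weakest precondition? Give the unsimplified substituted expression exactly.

post: y >= 3
stmt 5: y := y * x  -- replace 1 occurrence(s) of y with (y * x)
  => ( y * x ) >= 3
stmt 4: z := 7 + x  -- replace 0 occurrence(s) of z with (7 + x)
  => ( y * x ) >= 3
stmt 3: z := y - z  -- replace 0 occurrence(s) of z with (y - z)
  => ( y * x ) >= 3
stmt 2: y := y + z  -- replace 1 occurrence(s) of y with (y + z)
  => ( ( y + z ) * x ) >= 3
stmt 1: z := 9 - y  -- replace 1 occurrence(s) of z with (9 - y)
  => ( ( y + ( 9 - y ) ) * x ) >= 3

Answer: ( ( y + ( 9 - y ) ) * x ) >= 3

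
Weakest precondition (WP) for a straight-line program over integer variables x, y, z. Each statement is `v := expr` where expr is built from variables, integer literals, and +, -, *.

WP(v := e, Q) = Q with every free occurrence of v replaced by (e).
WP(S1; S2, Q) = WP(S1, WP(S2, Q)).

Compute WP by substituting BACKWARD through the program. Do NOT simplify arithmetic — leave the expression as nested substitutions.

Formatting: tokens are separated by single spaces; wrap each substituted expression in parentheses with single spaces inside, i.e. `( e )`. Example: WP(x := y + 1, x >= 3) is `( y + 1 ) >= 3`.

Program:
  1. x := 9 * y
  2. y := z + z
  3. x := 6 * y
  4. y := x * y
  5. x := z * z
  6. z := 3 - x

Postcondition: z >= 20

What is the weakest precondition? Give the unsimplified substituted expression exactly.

Answer: ( 3 - ( z * z ) ) >= 20

Derivation:
post: z >= 20
stmt 6: z := 3 - x  -- replace 1 occurrence(s) of z with (3 - x)
  => ( 3 - x ) >= 20
stmt 5: x := z * z  -- replace 1 occurrence(s) of x with (z * z)
  => ( 3 - ( z * z ) ) >= 20
stmt 4: y := x * y  -- replace 0 occurrence(s) of y with (x * y)
  => ( 3 - ( z * z ) ) >= 20
stmt 3: x := 6 * y  -- replace 0 occurrence(s) of x with (6 * y)
  => ( 3 - ( z * z ) ) >= 20
stmt 2: y := z + z  -- replace 0 occurrence(s) of y with (z + z)
  => ( 3 - ( z * z ) ) >= 20
stmt 1: x := 9 * y  -- replace 0 occurrence(s) of x with (9 * y)
  => ( 3 - ( z * z ) ) >= 20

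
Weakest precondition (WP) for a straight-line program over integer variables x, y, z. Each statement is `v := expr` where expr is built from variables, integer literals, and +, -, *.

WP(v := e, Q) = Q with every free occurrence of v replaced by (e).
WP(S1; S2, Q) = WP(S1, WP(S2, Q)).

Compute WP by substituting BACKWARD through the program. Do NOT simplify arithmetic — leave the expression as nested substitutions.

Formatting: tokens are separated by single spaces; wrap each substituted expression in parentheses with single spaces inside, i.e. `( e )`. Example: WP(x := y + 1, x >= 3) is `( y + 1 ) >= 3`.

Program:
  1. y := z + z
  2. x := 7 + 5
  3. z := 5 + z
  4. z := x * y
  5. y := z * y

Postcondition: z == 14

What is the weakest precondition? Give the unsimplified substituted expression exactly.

post: z == 14
stmt 5: y := z * y  -- replace 0 occurrence(s) of y with (z * y)
  => z == 14
stmt 4: z := x * y  -- replace 1 occurrence(s) of z with (x * y)
  => ( x * y ) == 14
stmt 3: z := 5 + z  -- replace 0 occurrence(s) of z with (5 + z)
  => ( x * y ) == 14
stmt 2: x := 7 + 5  -- replace 1 occurrence(s) of x with (7 + 5)
  => ( ( 7 + 5 ) * y ) == 14
stmt 1: y := z + z  -- replace 1 occurrence(s) of y with (z + z)
  => ( ( 7 + 5 ) * ( z + z ) ) == 14

Answer: ( ( 7 + 5 ) * ( z + z ) ) == 14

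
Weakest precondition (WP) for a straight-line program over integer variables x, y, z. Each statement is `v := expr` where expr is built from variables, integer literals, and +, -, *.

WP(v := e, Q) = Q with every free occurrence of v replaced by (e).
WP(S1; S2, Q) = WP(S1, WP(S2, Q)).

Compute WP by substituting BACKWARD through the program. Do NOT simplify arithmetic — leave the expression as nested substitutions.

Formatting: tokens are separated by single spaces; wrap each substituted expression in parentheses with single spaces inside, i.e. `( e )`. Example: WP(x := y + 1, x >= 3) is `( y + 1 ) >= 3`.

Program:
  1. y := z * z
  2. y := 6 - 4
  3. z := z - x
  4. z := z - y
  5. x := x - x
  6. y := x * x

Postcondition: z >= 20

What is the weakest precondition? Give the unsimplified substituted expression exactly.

Answer: ( ( z - x ) - ( 6 - 4 ) ) >= 20

Derivation:
post: z >= 20
stmt 6: y := x * x  -- replace 0 occurrence(s) of y with (x * x)
  => z >= 20
stmt 5: x := x - x  -- replace 0 occurrence(s) of x with (x - x)
  => z >= 20
stmt 4: z := z - y  -- replace 1 occurrence(s) of z with (z - y)
  => ( z - y ) >= 20
stmt 3: z := z - x  -- replace 1 occurrence(s) of z with (z - x)
  => ( ( z - x ) - y ) >= 20
stmt 2: y := 6 - 4  -- replace 1 occurrence(s) of y with (6 - 4)
  => ( ( z - x ) - ( 6 - 4 ) ) >= 20
stmt 1: y := z * z  -- replace 0 occurrence(s) of y with (z * z)
  => ( ( z - x ) - ( 6 - 4 ) ) >= 20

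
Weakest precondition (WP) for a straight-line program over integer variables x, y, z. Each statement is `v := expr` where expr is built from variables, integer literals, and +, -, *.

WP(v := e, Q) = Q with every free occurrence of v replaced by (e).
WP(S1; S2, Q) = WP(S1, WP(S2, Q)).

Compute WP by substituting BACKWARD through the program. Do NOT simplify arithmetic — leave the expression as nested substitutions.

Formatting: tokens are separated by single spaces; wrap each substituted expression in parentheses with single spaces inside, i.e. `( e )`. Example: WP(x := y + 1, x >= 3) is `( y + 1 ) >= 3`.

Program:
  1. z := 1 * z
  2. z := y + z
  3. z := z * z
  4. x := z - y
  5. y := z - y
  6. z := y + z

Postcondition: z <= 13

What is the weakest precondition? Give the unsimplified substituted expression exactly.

Answer: ( ( ( ( y + ( 1 * z ) ) * ( y + ( 1 * z ) ) ) - y ) + ( ( y + ( 1 * z ) ) * ( y + ( 1 * z ) ) ) ) <= 13

Derivation:
post: z <= 13
stmt 6: z := y + z  -- replace 1 occurrence(s) of z with (y + z)
  => ( y + z ) <= 13
stmt 5: y := z - y  -- replace 1 occurrence(s) of y with (z - y)
  => ( ( z - y ) + z ) <= 13
stmt 4: x := z - y  -- replace 0 occurrence(s) of x with (z - y)
  => ( ( z - y ) + z ) <= 13
stmt 3: z := z * z  -- replace 2 occurrence(s) of z with (z * z)
  => ( ( ( z * z ) - y ) + ( z * z ) ) <= 13
stmt 2: z := y + z  -- replace 4 occurrence(s) of z with (y + z)
  => ( ( ( ( y + z ) * ( y + z ) ) - y ) + ( ( y + z ) * ( y + z ) ) ) <= 13
stmt 1: z := 1 * z  -- replace 4 occurrence(s) of z with (1 * z)
  => ( ( ( ( y + ( 1 * z ) ) * ( y + ( 1 * z ) ) ) - y ) + ( ( y + ( 1 * z ) ) * ( y + ( 1 * z ) ) ) ) <= 13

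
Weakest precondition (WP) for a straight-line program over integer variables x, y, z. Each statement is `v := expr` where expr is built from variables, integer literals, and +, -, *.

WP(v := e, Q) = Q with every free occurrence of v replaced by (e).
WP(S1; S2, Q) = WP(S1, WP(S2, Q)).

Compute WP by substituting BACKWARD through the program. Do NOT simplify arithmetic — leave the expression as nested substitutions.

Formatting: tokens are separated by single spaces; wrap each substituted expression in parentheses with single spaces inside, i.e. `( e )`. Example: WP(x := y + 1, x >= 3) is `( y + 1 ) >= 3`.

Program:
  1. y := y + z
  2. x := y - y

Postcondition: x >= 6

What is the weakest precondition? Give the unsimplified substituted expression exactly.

Answer: ( ( y + z ) - ( y + z ) ) >= 6

Derivation:
post: x >= 6
stmt 2: x := y - y  -- replace 1 occurrence(s) of x with (y - y)
  => ( y - y ) >= 6
stmt 1: y := y + z  -- replace 2 occurrence(s) of y with (y + z)
  => ( ( y + z ) - ( y + z ) ) >= 6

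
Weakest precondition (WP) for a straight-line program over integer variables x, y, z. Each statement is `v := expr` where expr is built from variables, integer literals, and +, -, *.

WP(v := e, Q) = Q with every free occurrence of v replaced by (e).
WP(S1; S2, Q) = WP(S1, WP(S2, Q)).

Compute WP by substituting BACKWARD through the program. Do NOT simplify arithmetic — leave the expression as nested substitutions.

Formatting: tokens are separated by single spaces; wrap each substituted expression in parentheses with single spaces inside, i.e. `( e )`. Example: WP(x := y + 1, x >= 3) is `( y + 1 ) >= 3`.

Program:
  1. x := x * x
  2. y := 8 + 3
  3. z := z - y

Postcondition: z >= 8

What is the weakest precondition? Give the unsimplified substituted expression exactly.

Answer: ( z - ( 8 + 3 ) ) >= 8

Derivation:
post: z >= 8
stmt 3: z := z - y  -- replace 1 occurrence(s) of z with (z - y)
  => ( z - y ) >= 8
stmt 2: y := 8 + 3  -- replace 1 occurrence(s) of y with (8 + 3)
  => ( z - ( 8 + 3 ) ) >= 8
stmt 1: x := x * x  -- replace 0 occurrence(s) of x with (x * x)
  => ( z - ( 8 + 3 ) ) >= 8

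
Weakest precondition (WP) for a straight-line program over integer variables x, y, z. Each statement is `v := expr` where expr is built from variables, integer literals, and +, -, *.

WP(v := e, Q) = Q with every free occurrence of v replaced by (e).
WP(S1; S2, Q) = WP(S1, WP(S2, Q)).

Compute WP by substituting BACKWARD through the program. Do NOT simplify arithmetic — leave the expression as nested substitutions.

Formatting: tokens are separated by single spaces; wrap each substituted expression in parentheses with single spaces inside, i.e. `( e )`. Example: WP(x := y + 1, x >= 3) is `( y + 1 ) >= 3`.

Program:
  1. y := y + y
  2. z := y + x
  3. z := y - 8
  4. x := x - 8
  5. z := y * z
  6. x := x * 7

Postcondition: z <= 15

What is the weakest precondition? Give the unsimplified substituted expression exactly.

post: z <= 15
stmt 6: x := x * 7  -- replace 0 occurrence(s) of x with (x * 7)
  => z <= 15
stmt 5: z := y * z  -- replace 1 occurrence(s) of z with (y * z)
  => ( y * z ) <= 15
stmt 4: x := x - 8  -- replace 0 occurrence(s) of x with (x - 8)
  => ( y * z ) <= 15
stmt 3: z := y - 8  -- replace 1 occurrence(s) of z with (y - 8)
  => ( y * ( y - 8 ) ) <= 15
stmt 2: z := y + x  -- replace 0 occurrence(s) of z with (y + x)
  => ( y * ( y - 8 ) ) <= 15
stmt 1: y := y + y  -- replace 2 occurrence(s) of y with (y + y)
  => ( ( y + y ) * ( ( y + y ) - 8 ) ) <= 15

Answer: ( ( y + y ) * ( ( y + y ) - 8 ) ) <= 15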